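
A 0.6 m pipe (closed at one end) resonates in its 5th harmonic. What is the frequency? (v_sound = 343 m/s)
fₙ = nv/(4L) = 714.6 Hz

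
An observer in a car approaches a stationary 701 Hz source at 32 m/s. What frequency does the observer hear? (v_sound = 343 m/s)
f_obs = f·(v + v_o)/v = 766.4 Hz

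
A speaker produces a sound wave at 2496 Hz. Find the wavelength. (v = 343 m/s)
λ = v/f = 0.1374 m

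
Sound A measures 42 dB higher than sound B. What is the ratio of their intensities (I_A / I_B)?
I_A/I_B = 10^(Δβ/10) = 15850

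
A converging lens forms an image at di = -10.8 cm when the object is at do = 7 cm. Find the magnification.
M = −di/do = 1.543 (upright image)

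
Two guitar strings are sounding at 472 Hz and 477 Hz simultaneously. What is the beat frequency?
5 Hz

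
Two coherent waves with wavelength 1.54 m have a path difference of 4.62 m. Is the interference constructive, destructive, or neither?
constructive — path difference = 3λ, a whole number of wavelengths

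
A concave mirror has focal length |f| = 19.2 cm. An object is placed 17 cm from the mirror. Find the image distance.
f = +19.2 cm (concave); 1/di = 1/f − 1/do → di = -148.4 cm (virtual image, behind mirror)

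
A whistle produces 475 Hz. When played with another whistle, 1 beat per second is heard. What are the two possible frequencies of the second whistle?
f₂ = 475 ± 1 Hz → 476 Hz or 474 Hz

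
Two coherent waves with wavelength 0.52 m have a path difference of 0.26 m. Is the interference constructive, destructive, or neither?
destructive — path difference = 0.5λ, an odd multiple of λ/2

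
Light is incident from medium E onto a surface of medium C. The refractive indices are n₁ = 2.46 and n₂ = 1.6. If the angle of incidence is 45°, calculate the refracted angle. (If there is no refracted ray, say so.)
sin θ₂ = (n₁/n₂)·sin θ₁ = 1.087 > 1, so there is no refracted ray — the light undergoes total internal reflection.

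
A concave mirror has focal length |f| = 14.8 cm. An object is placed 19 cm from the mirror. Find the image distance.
f = +14.8 cm (concave); 1/di = 1/f − 1/do → di = 66.95 cm (real image, in front of mirror)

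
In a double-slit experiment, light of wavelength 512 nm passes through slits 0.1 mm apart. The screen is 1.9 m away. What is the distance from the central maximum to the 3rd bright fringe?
y = mλL/d = 29.18 mm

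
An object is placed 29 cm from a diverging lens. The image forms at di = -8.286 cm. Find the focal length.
1/f = 1/do + 1/di → f = -11.6 cm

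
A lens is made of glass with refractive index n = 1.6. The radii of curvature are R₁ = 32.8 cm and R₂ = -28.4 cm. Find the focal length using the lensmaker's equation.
1/f = (n − 1)(1/R₁ − 1/R₂) → f = 25.37 cm (converging lens)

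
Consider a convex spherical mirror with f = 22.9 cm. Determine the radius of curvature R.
R = 2|f| = 45.8 cm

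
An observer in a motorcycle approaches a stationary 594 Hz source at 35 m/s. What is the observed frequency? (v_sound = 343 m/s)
f_obs = f·(v + v_o)/v = 654.6 Hz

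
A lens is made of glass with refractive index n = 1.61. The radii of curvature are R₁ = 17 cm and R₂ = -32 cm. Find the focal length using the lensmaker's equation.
1/f = (n − 1)(1/R₁ − 1/R₂) → f = 18.2 cm (converging lens)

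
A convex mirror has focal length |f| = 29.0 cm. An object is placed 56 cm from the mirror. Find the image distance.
f = −29.0 cm (convex); 1/di = 1/f − 1/do → di = -19.11 cm (virtual image, behind mirror)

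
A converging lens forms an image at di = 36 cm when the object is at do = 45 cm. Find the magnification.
M = −di/do = -0.8 (inverted image)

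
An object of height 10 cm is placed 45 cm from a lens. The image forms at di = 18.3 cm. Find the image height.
hi = (-di/do) × ho = -4.067 cm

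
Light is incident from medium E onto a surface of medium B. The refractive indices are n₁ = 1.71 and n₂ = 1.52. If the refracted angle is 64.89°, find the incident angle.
sin θ₁ = (n₂/n₁)·sin θ₂ → θ₁ = 53.6°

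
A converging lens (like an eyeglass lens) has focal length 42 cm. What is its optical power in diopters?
P = 1/f = 2.381 D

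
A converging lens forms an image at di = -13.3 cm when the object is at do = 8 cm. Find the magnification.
M = −di/do = 1.663 (upright image)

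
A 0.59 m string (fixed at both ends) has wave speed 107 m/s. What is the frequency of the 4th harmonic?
fₙ = nv/(2L) = 362.7 Hz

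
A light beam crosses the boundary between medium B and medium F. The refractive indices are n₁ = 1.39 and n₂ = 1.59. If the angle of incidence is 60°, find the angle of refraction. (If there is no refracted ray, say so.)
sin θ₂ = (n₁/n₂)·sin θ₁ = 0.7571 → θ₂ = 49.21°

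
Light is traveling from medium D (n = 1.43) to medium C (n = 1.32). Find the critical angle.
θc = arcsin(n₂/n₁) = 67.38°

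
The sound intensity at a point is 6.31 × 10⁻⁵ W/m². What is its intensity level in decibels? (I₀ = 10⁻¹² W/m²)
β = 10·log₁₀(I/I₀) = 78 dB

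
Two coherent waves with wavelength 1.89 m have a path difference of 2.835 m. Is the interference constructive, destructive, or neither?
destructive — path difference = 1.5λ, an odd multiple of λ/2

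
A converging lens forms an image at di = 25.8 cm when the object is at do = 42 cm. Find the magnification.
M = −di/do = -0.6143 (inverted image)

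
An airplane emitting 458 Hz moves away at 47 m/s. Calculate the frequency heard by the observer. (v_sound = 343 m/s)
f_obs = f·v/(v + v_s) = 402.8 Hz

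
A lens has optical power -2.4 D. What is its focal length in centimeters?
f = 1/P = -41.67 cm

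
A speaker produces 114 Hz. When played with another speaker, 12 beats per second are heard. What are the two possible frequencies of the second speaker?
f₂ = 114 ± 12 Hz → 126 Hz or 102 Hz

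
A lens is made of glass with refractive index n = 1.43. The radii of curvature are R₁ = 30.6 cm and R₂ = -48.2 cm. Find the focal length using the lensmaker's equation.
1/f = (n − 1)(1/R₁ − 1/R₂) → f = 43.53 cm (converging lens)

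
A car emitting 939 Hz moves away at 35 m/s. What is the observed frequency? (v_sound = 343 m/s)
f_obs = f·v/(v + v_s) = 852.1 Hz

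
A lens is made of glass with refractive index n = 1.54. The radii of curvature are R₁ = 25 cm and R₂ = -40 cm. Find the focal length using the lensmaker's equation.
1/f = (n − 1)(1/R₁ − 1/R₂) → f = 28.49 cm (converging lens)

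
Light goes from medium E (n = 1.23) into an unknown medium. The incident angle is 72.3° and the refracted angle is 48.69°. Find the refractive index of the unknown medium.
n₂ = n₁·sin θ₁ / sin θ₂ = 1.56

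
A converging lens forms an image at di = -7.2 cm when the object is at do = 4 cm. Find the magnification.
M = −di/do = 1.8 (upright image)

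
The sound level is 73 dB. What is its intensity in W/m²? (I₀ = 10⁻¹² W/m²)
I = I₀·10^(β/10) = 2.00 × 10⁻⁵ W/m²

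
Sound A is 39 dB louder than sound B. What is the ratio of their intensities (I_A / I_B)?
I_A/I_B = 10^(Δβ/10) = 7943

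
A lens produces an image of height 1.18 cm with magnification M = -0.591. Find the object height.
ho = |hi|/|M| = 1.997 cm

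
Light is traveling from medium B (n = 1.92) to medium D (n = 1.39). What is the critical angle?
θc = arcsin(n₂/n₁) = 46.38°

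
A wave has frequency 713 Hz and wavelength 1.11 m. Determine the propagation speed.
v = fλ = 791.4 m/s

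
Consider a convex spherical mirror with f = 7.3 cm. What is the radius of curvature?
R = 2|f| = 14.6 cm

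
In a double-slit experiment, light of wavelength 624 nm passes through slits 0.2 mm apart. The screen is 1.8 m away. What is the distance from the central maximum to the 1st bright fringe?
y = mλL/d = 5.616 mm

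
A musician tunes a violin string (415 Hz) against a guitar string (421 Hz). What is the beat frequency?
6 Hz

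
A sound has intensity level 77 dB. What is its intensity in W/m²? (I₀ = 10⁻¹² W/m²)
I = I₀·10^(β/10) = 5.01 × 10⁻⁵ W/m²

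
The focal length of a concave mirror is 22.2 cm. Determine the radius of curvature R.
R = 2|f| = 44.4 cm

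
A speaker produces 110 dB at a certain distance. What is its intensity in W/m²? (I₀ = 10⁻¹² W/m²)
I = I₀·10^(β/10) = 1.00 × 10⁻¹ W/m²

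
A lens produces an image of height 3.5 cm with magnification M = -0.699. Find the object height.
ho = |hi|/|M| = 5.007 cm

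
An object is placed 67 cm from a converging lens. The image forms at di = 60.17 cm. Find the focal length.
1/f = 1/do + 1/di → f = 31.7 cm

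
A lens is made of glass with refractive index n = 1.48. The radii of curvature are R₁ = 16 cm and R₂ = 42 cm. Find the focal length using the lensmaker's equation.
1/f = (n − 1)(1/R₁ − 1/R₂) → f = 53.85 cm (converging lens)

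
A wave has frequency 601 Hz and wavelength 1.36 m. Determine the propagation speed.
v = fλ = 817.4 m/s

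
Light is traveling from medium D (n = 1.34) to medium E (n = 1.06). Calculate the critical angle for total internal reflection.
θc = arcsin(n₂/n₁) = 52.28°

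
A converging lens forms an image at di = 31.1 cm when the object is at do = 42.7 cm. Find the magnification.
M = −di/do = -0.7283 (inverted image)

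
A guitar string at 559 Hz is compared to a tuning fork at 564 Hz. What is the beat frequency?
5 Hz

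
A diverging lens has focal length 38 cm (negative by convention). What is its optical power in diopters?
P = 1/f = -2.632 D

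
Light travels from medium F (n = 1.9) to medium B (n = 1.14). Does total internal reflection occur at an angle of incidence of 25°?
θc = arcsin(n₂/n₁) = 36.87°; 25° < θc, so no — the ray refracts.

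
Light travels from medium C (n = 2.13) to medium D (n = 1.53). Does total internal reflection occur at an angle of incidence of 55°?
θc = arcsin(n₂/n₁) = 45.92°; 55° > θc, so yes — total internal reflection.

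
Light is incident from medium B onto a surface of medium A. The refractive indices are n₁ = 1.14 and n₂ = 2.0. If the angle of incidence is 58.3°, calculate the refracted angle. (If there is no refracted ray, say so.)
sin θ₂ = (n₁/n₂)·sin θ₁ = 0.485 → θ₂ = 29.01°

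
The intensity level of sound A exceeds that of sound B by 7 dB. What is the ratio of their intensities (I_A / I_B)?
I_A/I_B = 10^(Δβ/10) = 5.012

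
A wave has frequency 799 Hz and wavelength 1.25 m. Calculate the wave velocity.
v = fλ = 998.8 m/s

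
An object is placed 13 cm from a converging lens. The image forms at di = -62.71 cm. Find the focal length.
1/f = 1/do + 1/di → f = 16.4 cm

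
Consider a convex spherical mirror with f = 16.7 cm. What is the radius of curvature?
R = 2|f| = 33.4 cm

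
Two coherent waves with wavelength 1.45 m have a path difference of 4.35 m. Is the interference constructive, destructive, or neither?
constructive — path difference = 3λ, a whole number of wavelengths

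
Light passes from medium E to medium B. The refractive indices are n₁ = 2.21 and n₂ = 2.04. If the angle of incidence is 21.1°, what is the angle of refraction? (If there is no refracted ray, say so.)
sin θ₂ = (n₁/n₂)·sin θ₁ = 0.39 → θ₂ = 22.95°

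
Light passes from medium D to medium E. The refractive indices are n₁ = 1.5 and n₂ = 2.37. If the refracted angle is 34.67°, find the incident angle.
sin θ₁ = (n₂/n₁)·sin θ₂ → θ₁ = 64°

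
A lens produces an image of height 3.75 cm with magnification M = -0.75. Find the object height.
ho = |hi|/|M| = 5 cm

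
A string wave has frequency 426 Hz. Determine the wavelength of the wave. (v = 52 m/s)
λ = v/f = 0.1221 m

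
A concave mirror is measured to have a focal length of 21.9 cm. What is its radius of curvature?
R = 2|f| = 43.8 cm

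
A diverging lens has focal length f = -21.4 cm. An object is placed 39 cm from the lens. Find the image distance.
1/di = 1/f − 1/do → di = -13.82 cm (virtual image)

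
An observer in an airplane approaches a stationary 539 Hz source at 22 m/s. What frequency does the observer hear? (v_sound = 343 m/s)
f_obs = f·(v + v_o)/v = 573.6 Hz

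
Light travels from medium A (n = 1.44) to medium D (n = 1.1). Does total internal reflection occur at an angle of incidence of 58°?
θc = arcsin(n₂/n₁) = 49.81°; 58° > θc, so yes — total internal reflection.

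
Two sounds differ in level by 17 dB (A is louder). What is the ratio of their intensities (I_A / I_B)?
I_A/I_B = 10^(Δβ/10) = 50.12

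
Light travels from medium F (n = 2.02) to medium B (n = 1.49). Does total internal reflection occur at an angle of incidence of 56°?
θc = arcsin(n₂/n₁) = 47.53°; 56° > θc, so yes — total internal reflection.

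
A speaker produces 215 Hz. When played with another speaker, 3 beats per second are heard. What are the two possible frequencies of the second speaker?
f₂ = 215 ± 3 Hz → 218 Hz or 212 Hz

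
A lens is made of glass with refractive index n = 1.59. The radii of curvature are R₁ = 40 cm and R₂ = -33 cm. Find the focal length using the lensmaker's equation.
1/f = (n − 1)(1/R₁ − 1/R₂) → f = 30.65 cm (converging lens)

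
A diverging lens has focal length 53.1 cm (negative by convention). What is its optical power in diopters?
P = 1/f = -1.883 D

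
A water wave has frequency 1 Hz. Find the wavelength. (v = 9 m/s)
λ = v/f = 9 m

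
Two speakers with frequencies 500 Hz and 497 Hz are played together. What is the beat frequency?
3 Hz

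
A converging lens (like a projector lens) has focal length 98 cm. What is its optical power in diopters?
P = 1/f = 1.02 D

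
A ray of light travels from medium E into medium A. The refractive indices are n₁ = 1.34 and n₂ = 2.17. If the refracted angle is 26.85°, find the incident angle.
sin θ₁ = (n₂/n₁)·sin θ₂ → θ₁ = 47.01°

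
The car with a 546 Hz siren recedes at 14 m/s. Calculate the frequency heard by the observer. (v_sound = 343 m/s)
f_obs = f·v/(v + v_s) = 524.6 Hz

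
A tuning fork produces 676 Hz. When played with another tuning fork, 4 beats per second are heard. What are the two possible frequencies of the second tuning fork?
f₂ = 676 ± 4 Hz → 680 Hz or 672 Hz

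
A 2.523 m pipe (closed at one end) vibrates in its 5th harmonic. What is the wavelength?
λₙ = 4L/n = 2.018 m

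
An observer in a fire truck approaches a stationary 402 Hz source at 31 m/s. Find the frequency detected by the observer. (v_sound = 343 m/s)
f_obs = f·(v + v_o)/v = 438.3 Hz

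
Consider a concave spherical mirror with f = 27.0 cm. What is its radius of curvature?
R = 2|f| = 54 cm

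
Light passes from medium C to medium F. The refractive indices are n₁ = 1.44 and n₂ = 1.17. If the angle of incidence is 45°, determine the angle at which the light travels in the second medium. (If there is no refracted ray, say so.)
sin θ₂ = (n₁/n₂)·sin θ₁ = 0.8703 → θ₂ = 60.49°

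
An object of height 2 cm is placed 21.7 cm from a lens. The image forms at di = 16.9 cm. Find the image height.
hi = (-di/do) × ho = -1.558 cm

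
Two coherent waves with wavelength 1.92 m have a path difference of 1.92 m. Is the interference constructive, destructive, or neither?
constructive — path difference = 1λ, a whole number of wavelengths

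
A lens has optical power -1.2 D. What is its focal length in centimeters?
f = 1/P = -83.33 cm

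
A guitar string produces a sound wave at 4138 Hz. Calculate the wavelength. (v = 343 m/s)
λ = v/f = 0.08289 m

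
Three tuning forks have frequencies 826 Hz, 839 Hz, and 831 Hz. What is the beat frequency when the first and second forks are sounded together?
13 Hz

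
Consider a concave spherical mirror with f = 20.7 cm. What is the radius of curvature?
R = 2|f| = 41.4 cm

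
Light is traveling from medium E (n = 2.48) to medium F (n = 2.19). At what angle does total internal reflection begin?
θc = arcsin(n₂/n₁) = 62.01°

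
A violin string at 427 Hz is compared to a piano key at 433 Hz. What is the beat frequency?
6 Hz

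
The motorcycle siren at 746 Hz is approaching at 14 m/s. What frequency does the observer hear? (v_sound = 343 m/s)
f_obs = f·v/(v − v_s) = 777.7 Hz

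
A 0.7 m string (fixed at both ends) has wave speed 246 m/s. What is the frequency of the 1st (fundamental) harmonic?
fₙ = nv/(2L) = 175.7 Hz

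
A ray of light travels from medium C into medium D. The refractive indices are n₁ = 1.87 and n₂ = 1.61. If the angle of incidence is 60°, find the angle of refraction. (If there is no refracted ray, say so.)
sin θ₂ = (n₁/n₂)·sin θ₁ = 1.006 > 1, so there is no refracted ray — the light undergoes total internal reflection.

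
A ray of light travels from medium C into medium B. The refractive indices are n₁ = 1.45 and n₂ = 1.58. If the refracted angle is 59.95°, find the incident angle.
sin θ₁ = (n₂/n₁)·sin θ₂ → θ₁ = 70.59°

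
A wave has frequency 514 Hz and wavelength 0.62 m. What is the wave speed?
v = fλ = 318.7 m/s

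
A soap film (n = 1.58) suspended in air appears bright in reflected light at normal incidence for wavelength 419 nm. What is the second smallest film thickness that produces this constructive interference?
2nt = (m − ½)λ with m = 2 → t = (m − ½)λ/(2n) = 198.9 nm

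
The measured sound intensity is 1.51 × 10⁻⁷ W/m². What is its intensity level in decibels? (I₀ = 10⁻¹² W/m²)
β = 10·log₁₀(I/I₀) = 51.79 dB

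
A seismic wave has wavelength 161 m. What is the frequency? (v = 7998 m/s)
f = v/λ = 49.68 Hz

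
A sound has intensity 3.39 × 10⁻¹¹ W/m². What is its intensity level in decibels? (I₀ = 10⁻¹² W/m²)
β = 10·log₁₀(I/I₀) = 15.3 dB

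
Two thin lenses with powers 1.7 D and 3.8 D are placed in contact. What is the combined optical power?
P_total = P₁ + P₂ = 5.5 D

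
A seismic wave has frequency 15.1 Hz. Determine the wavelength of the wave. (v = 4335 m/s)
λ = v/f = 287.1 m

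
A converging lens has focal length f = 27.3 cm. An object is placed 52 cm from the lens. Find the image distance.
1/di = 1/f − 1/do → di = 57.47 cm (real image)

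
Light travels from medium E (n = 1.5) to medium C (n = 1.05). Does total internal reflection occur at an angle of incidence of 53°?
θc = arcsin(n₂/n₁) = 44.43°; 53° > θc, so yes — total internal reflection.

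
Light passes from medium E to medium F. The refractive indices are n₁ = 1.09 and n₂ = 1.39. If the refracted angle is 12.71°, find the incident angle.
sin θ₁ = (n₂/n₁)·sin θ₂ → θ₁ = 16.29°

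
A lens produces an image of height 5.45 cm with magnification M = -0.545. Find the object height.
ho = |hi|/|M| = 10 cm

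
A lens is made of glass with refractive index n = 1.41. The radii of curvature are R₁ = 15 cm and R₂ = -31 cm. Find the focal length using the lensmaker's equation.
1/f = (n − 1)(1/R₁ − 1/R₂) → f = 24.66 cm (converging lens)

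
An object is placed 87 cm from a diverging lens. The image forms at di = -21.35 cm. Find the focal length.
1/f = 1/do + 1/di → f = -28.29 cm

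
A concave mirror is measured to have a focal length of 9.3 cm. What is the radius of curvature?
R = 2|f| = 18.6 cm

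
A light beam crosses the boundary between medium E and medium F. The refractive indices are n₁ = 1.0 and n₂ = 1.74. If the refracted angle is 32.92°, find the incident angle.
sin θ₁ = (n₂/n₁)·sin θ₂ → θ₁ = 71.02°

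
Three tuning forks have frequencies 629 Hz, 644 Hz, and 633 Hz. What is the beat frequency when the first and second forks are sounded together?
15 Hz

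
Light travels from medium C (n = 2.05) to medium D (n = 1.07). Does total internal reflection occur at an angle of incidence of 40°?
θc = arcsin(n₂/n₁) = 31.46°; 40° > θc, so yes — total internal reflection.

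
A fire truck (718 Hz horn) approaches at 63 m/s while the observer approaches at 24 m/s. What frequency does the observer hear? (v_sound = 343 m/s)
f_obs = f·(v + v_o)/(v − v_s) = 941.1 Hz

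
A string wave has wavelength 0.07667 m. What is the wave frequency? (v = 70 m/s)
f = v/λ = 913 Hz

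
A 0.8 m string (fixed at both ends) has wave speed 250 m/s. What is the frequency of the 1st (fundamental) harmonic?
fₙ = nv/(2L) = 156.2 Hz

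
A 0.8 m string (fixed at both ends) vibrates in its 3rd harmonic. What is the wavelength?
λₙ = 2L/n = 0.5333 m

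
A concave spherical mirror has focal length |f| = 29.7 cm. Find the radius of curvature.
R = 2|f| = 59.4 cm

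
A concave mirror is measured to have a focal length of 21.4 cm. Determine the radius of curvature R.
R = 2|f| = 42.8 cm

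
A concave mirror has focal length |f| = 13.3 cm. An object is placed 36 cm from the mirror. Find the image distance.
f = +13.3 cm (concave); 1/di = 1/f − 1/do → di = 21.09 cm (real image, in front of mirror)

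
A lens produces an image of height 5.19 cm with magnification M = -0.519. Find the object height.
ho = |hi|/|M| = 10 cm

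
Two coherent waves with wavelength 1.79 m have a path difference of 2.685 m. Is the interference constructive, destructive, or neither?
destructive — path difference = 1.5λ, an odd multiple of λ/2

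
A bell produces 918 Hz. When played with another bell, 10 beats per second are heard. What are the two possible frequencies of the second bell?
f₂ = 918 ± 10 Hz → 928 Hz or 908 Hz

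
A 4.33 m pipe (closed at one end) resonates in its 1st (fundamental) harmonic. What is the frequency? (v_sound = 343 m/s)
fₙ = nv/(4L) = 19.8 Hz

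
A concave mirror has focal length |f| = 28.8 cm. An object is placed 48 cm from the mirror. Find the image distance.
f = +28.8 cm (concave); 1/di = 1/f − 1/do → di = 72 cm (real image, in front of mirror)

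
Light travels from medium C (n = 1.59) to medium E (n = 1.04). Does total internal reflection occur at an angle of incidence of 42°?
θc = arcsin(n₂/n₁) = 40.85°; 42° > θc, so yes — total internal reflection.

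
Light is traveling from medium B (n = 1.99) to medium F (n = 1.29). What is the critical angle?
θc = arcsin(n₂/n₁) = 40.41°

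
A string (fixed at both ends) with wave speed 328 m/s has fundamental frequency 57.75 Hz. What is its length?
L = v/(2f₁) = 2.84 m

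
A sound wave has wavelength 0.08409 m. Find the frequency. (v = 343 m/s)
f = v/λ = 4079 Hz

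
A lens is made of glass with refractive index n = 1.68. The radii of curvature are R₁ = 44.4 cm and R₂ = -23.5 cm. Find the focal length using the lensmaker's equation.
1/f = (n − 1)(1/R₁ − 1/R₂) → f = 22.6 cm (converging lens)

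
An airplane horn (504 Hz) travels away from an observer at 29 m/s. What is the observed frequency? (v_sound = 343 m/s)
f_obs = f·v/(v + v_s) = 464.7 Hz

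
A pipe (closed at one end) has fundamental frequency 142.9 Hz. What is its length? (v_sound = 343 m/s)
L = v/(4f₁) = 0.6001 m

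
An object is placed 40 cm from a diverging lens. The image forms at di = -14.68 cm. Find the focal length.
1/f = 1/do + 1/di → f = -23.19 cm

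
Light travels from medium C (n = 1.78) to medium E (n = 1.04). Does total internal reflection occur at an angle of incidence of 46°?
θc = arcsin(n₂/n₁) = 35.75°; 46° > θc, so yes — total internal reflection.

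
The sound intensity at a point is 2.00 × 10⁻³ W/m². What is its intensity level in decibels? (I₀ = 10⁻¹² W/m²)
β = 10·log₁₀(I/I₀) = 93.01 dB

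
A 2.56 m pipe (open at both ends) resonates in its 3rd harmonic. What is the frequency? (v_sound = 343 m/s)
fₙ = nv/(2L) = 201 Hz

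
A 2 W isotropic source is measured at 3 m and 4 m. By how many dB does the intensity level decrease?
Δβ = 20·log₁₀(r₂/r₁) = 2.499 dB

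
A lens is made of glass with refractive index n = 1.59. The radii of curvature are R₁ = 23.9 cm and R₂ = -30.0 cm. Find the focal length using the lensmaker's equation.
1/f = (n − 1)(1/R₁ − 1/R₂) → f = 22.55 cm (converging lens)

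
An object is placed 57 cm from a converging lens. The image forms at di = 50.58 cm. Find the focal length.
1/f = 1/do + 1/di → f = 26.8 cm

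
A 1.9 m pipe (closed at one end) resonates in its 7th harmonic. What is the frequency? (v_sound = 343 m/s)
fₙ = nv/(4L) = 315.9 Hz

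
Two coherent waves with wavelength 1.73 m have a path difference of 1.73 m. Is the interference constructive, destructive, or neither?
constructive — path difference = 1λ, a whole number of wavelengths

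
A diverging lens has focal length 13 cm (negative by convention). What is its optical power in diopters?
P = 1/f = -7.692 D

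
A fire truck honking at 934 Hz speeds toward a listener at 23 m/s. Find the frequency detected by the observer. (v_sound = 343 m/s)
f_obs = f·v/(v − v_s) = 1001 Hz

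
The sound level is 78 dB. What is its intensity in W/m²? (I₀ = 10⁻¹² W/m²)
I = I₀·10^(β/10) = 6.31 × 10⁻⁵ W/m²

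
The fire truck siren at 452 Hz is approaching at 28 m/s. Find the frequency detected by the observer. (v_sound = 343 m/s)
f_obs = f·v/(v − v_s) = 492.2 Hz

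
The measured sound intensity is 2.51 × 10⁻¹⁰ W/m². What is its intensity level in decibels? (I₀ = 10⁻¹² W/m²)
β = 10·log₁₀(I/I₀) = 24 dB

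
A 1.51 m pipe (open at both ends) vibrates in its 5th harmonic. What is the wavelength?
λₙ = 2L/n = 0.604 m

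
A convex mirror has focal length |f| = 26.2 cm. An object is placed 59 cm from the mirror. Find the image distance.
f = −26.2 cm (convex); 1/di = 1/f − 1/do → di = -18.14 cm (virtual image, behind mirror)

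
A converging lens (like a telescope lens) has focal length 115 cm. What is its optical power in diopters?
P = 1/f = 0.8696 D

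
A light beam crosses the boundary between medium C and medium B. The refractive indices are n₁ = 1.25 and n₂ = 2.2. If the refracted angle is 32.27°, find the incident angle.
sin θ₁ = (n₂/n₁)·sin θ₂ → θ₁ = 70°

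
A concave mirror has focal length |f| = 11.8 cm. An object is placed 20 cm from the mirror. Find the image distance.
f = +11.8 cm (concave); 1/di = 1/f − 1/do → di = 28.78 cm (real image, in front of mirror)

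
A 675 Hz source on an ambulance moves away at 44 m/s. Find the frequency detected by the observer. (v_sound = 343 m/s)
f_obs = f·v/(v + v_s) = 598.3 Hz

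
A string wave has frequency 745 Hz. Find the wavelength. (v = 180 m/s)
λ = v/f = 0.2416 m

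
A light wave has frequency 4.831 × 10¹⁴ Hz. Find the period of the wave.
T = 1/f = 2.070 × 10⁻¹⁵ s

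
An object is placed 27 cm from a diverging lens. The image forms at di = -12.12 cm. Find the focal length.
1/f = 1/do + 1/di → f = -21.99 cm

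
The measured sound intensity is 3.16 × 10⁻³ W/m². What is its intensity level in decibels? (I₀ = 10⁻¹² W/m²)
β = 10·log₁₀(I/I₀) = 95 dB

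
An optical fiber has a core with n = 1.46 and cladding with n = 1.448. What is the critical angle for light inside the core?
θc = arcsin(n_cladding/n_core) = 82.65°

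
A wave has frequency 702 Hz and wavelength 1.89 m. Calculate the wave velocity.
v = fλ = 1327 m/s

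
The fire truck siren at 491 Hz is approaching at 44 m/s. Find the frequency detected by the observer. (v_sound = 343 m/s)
f_obs = f·v/(v − v_s) = 563.3 Hz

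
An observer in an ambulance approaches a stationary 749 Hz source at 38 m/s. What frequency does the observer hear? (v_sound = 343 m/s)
f_obs = f·(v + v_o)/v = 832 Hz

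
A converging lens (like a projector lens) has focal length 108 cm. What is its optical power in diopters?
P = 1/f = 0.9259 D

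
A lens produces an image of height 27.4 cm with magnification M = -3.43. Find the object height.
ho = |hi|/|M| = 7.988 cm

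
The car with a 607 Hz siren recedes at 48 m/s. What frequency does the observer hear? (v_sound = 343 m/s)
f_obs = f·v/(v + v_s) = 532.5 Hz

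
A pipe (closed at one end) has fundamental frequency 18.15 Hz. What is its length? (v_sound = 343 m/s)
L = v/(4f₁) = 4.725 m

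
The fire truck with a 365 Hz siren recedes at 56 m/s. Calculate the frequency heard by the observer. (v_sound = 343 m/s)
f_obs = f·v/(v + v_s) = 313.8 Hz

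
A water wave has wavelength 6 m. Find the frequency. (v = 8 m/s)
f = v/λ = 1.333 Hz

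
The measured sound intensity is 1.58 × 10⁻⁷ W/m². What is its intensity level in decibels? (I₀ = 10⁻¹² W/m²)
β = 10·log₁₀(I/I₀) = 51.99 dB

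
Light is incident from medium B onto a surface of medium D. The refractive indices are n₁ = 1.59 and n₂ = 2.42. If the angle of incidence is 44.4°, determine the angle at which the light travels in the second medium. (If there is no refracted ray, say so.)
sin θ₂ = (n₁/n₂)·sin θ₁ = 0.4597 → θ₂ = 27.37°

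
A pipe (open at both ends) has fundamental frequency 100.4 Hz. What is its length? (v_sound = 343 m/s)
L = v/(2f₁) = 1.708 m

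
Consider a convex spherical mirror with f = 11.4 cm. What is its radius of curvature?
R = 2|f| = 22.8 cm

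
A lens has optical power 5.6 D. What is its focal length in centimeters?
f = 1/P = 17.86 cm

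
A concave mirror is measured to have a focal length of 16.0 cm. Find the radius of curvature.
R = 2|f| = 32 cm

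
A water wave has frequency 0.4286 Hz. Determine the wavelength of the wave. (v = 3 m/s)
λ = v/f = 7 m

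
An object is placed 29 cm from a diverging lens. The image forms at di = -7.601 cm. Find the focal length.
1/f = 1/do + 1/di → f = -10.3 cm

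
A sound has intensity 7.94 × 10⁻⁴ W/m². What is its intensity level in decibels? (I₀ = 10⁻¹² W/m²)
β = 10·log₁₀(I/I₀) = 89 dB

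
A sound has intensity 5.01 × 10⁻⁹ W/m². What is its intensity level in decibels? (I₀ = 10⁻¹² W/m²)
β = 10·log₁₀(I/I₀) = 37 dB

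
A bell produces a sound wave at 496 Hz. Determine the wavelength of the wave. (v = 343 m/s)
λ = v/f = 0.6915 m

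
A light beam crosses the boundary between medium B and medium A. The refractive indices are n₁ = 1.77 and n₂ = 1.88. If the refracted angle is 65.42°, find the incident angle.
sin θ₁ = (n₂/n₁)·sin θ₂ → θ₁ = 74.99°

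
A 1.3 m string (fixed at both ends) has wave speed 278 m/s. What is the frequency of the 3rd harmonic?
fₙ = nv/(2L) = 320.8 Hz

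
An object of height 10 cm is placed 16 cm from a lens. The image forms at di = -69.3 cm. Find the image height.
hi = (-di/do) × ho = 43.31 cm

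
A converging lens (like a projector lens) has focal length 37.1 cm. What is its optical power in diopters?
P = 1/f = 2.695 D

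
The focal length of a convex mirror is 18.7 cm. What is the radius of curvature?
R = 2|f| = 37.4 cm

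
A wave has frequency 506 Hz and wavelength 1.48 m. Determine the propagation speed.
v = fλ = 748.9 m/s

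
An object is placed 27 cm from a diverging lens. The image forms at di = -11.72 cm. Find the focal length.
1/f = 1/do + 1/di → f = -20.71 cm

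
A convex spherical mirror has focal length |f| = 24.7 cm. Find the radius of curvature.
R = 2|f| = 49.4 cm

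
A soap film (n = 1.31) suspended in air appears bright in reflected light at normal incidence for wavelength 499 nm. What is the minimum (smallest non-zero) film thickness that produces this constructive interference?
2nt = (m − ½)λ with m = 1 → t = (m − ½)λ/(2n) = 95.23 nm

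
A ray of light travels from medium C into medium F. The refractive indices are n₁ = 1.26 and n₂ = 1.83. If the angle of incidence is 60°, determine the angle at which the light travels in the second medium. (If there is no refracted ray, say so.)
sin θ₂ = (n₁/n₂)·sin θ₁ = 0.5963 → θ₂ = 36.6°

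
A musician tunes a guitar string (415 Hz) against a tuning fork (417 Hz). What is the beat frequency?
2 Hz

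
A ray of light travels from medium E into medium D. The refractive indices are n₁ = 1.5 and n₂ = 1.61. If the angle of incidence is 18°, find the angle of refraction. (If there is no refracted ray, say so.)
sin θ₂ = (n₁/n₂)·sin θ₁ = 0.2879 → θ₂ = 16.73°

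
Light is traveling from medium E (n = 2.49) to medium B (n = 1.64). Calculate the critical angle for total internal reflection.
θc = arcsin(n₂/n₁) = 41.2°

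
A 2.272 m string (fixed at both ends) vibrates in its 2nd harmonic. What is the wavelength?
λₙ = 2L/n = 2.272 m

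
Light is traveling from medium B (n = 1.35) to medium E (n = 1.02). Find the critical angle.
θc = arcsin(n₂/n₁) = 49.07°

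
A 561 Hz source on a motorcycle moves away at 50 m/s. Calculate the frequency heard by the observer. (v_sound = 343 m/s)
f_obs = f·v/(v + v_s) = 489.6 Hz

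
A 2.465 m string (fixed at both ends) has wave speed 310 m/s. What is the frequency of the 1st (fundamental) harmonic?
fₙ = nv/(2L) = 62.88 Hz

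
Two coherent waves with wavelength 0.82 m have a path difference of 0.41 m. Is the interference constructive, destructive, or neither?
destructive — path difference = 0.5λ, an odd multiple of λ/2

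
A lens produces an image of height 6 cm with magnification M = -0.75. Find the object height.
ho = |hi|/|M| = 8 cm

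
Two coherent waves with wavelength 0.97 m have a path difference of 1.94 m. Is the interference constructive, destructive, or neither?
constructive — path difference = 2λ, a whole number of wavelengths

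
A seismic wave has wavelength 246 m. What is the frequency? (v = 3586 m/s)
f = v/λ = 14.58 Hz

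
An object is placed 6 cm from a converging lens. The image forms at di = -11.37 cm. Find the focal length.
1/f = 1/do + 1/di → f = 12.7 cm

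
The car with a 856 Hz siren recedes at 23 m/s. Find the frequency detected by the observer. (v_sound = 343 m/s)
f_obs = f·v/(v + v_s) = 802.2 Hz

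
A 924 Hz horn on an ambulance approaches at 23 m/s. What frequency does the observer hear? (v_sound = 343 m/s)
f_obs = f·v/(v − v_s) = 990.4 Hz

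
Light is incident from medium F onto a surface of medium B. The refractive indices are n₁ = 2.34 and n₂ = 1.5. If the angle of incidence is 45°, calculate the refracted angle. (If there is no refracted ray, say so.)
sin θ₂ = (n₁/n₂)·sin θ₁ = 1.103 > 1, so there is no refracted ray — the light undergoes total internal reflection.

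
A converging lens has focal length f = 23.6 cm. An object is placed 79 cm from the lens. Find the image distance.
1/di = 1/f − 1/do → di = 33.65 cm (real image)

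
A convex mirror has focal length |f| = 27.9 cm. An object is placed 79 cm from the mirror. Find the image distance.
f = −27.9 cm (convex); 1/di = 1/f − 1/do → di = -20.62 cm (virtual image, behind mirror)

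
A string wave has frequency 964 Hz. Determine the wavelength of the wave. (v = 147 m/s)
λ = v/f = 0.1525 m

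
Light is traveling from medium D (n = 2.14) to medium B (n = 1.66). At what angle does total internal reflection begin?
θc = arcsin(n₂/n₁) = 50.87°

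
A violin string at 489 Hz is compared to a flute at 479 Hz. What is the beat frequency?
10 Hz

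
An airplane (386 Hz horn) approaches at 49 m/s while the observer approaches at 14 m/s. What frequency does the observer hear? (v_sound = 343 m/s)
f_obs = f·(v + v_o)/(v − v_s) = 468.7 Hz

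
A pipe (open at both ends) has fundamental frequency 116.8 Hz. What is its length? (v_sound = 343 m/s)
L = v/(2f₁) = 1.468 m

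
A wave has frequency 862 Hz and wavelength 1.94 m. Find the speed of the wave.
v = fλ = 1672 m/s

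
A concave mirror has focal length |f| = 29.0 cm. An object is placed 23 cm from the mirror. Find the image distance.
f = +29.0 cm (concave); 1/di = 1/f − 1/do → di = -111.2 cm (virtual image, behind mirror)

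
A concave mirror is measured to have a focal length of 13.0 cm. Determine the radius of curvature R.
R = 2|f| = 26 cm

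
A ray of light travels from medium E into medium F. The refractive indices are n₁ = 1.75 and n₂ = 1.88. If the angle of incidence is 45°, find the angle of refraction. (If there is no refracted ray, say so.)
sin θ₂ = (n₁/n₂)·sin θ₁ = 0.6582 → θ₂ = 41.16°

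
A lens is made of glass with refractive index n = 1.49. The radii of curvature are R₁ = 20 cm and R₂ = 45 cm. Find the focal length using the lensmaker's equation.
1/f = (n − 1)(1/R₁ − 1/R₂) → f = 73.47 cm (converging lens)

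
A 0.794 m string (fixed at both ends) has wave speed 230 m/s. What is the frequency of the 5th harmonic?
fₙ = nv/(2L) = 724.2 Hz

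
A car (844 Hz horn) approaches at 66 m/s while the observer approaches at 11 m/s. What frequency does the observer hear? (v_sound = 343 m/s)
f_obs = f·(v + v_o)/(v − v_s) = 1079 Hz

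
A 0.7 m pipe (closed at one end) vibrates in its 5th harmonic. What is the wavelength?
λₙ = 4L/n = 0.56 m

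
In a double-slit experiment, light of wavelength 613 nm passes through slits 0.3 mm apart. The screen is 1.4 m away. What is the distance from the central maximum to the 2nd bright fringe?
y = mλL/d = 5.721 mm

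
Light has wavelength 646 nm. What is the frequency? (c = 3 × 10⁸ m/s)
f = c/λ = 4.644 × 10¹⁴ Hz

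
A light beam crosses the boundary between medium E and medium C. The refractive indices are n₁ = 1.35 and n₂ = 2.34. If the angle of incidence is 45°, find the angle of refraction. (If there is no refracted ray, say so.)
sin θ₂ = (n₁/n₂)·sin θ₁ = 0.4079 → θ₂ = 24.08°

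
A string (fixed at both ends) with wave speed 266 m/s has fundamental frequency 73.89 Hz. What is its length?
L = v/(2f₁) = 1.8 m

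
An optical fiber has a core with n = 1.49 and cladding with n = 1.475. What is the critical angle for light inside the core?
θc = arcsin(n_cladding/n_core) = 81.86°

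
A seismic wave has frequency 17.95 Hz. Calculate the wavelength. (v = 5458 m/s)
λ = v/f = 304.1 m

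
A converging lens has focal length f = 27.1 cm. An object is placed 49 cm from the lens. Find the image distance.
1/di = 1/f − 1/do → di = 60.63 cm (real image)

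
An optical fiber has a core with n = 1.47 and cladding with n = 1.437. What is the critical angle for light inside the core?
θc = arcsin(n_cladding/n_core) = 77.84°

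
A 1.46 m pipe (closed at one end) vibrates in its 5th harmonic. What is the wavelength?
λₙ = 4L/n = 1.168 m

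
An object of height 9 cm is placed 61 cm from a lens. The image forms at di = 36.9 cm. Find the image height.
hi = (-di/do) × ho = -5.444 cm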